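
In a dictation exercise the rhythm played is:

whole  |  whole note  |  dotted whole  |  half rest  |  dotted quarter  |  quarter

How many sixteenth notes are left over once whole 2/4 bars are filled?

2

One bar of 2/4 = 4 eighth notes.
Working in eighth notes: whole = 8; whole note = 8; dotted whole = 12; half rest = 4; dotted quarter = 3; quarter = 2.
Sum: 8 + 8 + 12 + 4 + 3 + 2 = 37.
37 ÷ 4 = 9 complete bars with 1 eighth note remaining = 2 sixteenth notes.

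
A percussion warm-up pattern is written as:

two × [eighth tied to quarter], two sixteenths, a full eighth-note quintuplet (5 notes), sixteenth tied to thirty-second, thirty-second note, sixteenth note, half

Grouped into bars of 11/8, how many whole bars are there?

1

One bar of 11/8 = 44 thirty-second notes.
Convert each value to thirty-second notes: eighth tied to quarter (eighth + quarter) = 12; eighth tied to quarter (eighth + quarter) = 12; sixteenth = 2; sixteenth = 2; a full eighth-note quintuplet (5 notes) (five quintuplet eighths span one half) = 16; sixteenth tied to thirty-second (sixteenth + thirty-second) = 3; thirty-second note = 1; sixteenth note = 2; half = 16.
Altogether 12 + 12 + 2 + 2 + 16 + 3 + 1 + 2 + 16 = 66.
66 ÷ 44 = 1 complete bar with 22 left over.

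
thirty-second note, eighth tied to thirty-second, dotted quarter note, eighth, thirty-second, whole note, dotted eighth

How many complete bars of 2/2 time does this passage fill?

1

One bar of 2/2 = 32 thirty-second notes.
Convert each value to thirty-second notes: thirty-second note = 1; eighth tied to thirty-second (eighth + thirty-second) = 5; dotted quarter note = 12; eighth = 4; thirty-second = 1; whole note = 32; dotted eighth = 6.
Adding: 1 + 5 + 12 + 4 + 1 + 32 + 6 = 61.
61 ÷ 32 = 1 complete bar with 29 left over.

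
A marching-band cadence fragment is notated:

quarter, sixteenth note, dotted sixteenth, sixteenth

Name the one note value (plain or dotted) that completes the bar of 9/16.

The bar of 9/16 = 18 thirty-second notes.
Working in thirty-second notes: quarter = 8; sixteenth note = 2; dotted sixteenth = 3; sixteenth = 2.
Adding: 8 + 2 + 3 + 2 = 15.
Remaining: 18 − 15 = 3 thirty-second notes, which is a dotted sixteenth note.

dotted sixteenth note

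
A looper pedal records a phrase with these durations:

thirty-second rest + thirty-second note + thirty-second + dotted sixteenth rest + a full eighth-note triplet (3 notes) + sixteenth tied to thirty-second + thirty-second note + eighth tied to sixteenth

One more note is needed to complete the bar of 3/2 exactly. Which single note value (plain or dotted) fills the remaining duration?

The bar of 3/2 = 48 thirty-second notes.
Working in thirty-second notes: thirty-second rest = 1; thirty-second note = 1; thirty-second = 1; dotted sixteenth rest = 3; a full eighth-note triplet (3 notes) (three triplet eighths span one quarter) = 8; sixteenth tied to thirty-second (sixteenth + thirty-second) = 3; thirty-second note = 1; eighth tied to sixteenth (eighth + sixteenth) = 6.
Sum: 1 + 1 + 1 + 3 + 8 + 3 + 1 + 6 = 24.
Remaining: 48 − 24 = 24 thirty-second notes, which is a dotted half note.

dotted half note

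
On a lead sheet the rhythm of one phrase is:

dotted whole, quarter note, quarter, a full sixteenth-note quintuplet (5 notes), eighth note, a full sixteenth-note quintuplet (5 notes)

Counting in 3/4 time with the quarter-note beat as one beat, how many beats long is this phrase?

10.5

One quarter-note beat = 2 eighth notes.
Each duration in eighth notes: dotted whole = 12; quarter note = 2; quarter = 2; a full sixteenth-note quintuplet (5 notes) (five quintuplet sixteenths span one quarter) = 2; eighth note = 1; a full sixteenth-note quintuplet (5 notes) (five quintuplet sixteenths span one quarter) = 2.
Adding: 12 + 2 + 2 + 2 + 1 + 2 = 21.
21 ÷ 2 = 10.5 beats.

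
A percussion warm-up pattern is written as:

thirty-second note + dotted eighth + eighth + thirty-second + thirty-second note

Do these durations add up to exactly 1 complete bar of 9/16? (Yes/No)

No

One bar of 9/16 = 18 thirty-second notes.
Express everything in thirty-second notes: thirty-second note = 1; dotted eighth = 6; eighth = 4; thirty-second = 1; thirty-second note = 1.
Sum: 1 + 6 + 4 + 1 + 1 = 13.
13 falls short of 18, so the answer is No.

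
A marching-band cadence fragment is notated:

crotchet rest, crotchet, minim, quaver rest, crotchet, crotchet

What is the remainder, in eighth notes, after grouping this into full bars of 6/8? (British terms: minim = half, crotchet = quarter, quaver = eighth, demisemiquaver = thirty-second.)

One bar of 6/8 = 6 eighth notes.
Convert each value to eighth notes: crotchet rest = 2; crotchet = 2; minim = 4; quaver rest = 1; crotchet = 2; crotchet = 2.
Altogether 2 + 2 + 4 + 1 + 2 + 2 = 13.
13 ÷ 6 = 2 complete bars with 1 eighth note remaining.

1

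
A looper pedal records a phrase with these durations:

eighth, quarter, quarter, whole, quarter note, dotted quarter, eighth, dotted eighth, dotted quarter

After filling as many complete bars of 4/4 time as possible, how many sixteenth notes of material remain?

One bar of 4/4 = 16 sixteenth notes.
Working in sixteenth notes: eighth = 2; quarter = 4; quarter = 4; whole = 16; quarter note = 4; dotted quarter = 6; eighth = 2; dotted eighth = 3; dotted quarter = 6.
Sum: 2 + 4 + 4 + 16 + 4 + 6 + 2 + 3 + 6 = 47.
47 ÷ 16 = 2 complete bars with 15 sixteenth notes remaining.

15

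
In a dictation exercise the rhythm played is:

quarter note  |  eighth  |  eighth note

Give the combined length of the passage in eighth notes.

Express everything in eighth notes: quarter note = 2; eighth = 1; eighth note = 1.
Sum: 2 + 1 + 1 = 4 eighth notes.

4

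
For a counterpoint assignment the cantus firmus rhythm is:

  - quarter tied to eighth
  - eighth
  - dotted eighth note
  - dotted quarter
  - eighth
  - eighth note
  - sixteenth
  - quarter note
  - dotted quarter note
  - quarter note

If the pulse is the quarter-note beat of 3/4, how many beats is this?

One quarter-note beat = 4 sixteenth notes.
Express everything in sixteenth notes: quarter tied to eighth (quarter + eighth) = 6; eighth = 2; dotted eighth note = 3; dotted quarter = 6; eighth = 2; eighth note = 2; sixteenth = 1; quarter note = 4; dotted quarter note = 6; quarter note = 4.
Adding: 6 + 2 + 3 + 6 + 2 + 2 + 1 + 4 + 6 + 4 = 36.
36 ÷ 4 = 9 beats.

9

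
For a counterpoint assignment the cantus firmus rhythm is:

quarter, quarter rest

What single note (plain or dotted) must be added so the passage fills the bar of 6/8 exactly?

The bar of 6/8 = 3 quarter notes.
Convert each value to quarter notes: quarter = 1; quarter rest = 1.
Adding: 1 + 1 = 2.
Remaining: 3 − 2 = 1 quarter note, which is a quarter note.

quarter note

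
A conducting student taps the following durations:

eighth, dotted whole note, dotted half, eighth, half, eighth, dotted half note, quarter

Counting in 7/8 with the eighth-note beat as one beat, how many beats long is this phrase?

One eighth-note beat = 2 sixteenth notes.
Convert each value to sixteenth notes: eighth = 2; dotted whole note = 24; dotted half = 12; eighth = 2; half = 8; eighth = 2; dotted half note = 12; quarter = 4.
Adding: 2 + 24 + 12 + 2 + 8 + 2 + 12 + 4 = 66.
66 ÷ 2 = 33 beats.

33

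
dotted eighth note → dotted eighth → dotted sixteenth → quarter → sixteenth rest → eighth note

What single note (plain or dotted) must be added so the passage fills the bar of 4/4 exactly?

dotted sixteenth note

The bar of 4/4 = 32 thirty-second notes.
Express everything in thirty-second notes: dotted eighth note = 6; dotted eighth = 6; dotted sixteenth = 3; quarter = 8; sixteenth rest = 2; eighth note = 4.
Sum: 6 + 6 + 3 + 8 + 2 + 4 = 29.
Remaining: 32 − 29 = 3 thirty-second notes, which is a dotted sixteenth note.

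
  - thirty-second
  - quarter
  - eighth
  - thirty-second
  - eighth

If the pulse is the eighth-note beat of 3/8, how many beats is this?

4.5

One eighth-note beat = 4 thirty-second notes.
Each duration in thirty-second notes: thirty-second = 1; quarter = 8; eighth = 4; thirty-second = 1; eighth = 4.
Sum: 1 + 8 + 4 + 1 + 4 = 18.
18 ÷ 4 = 4.5 beats.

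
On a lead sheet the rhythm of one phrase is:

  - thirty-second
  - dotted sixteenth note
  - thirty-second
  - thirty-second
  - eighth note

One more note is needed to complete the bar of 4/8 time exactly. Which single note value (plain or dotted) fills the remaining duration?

dotted eighth note

The bar of 4/8 = 16 thirty-second notes.
Each duration in thirty-second notes: thirty-second = 1; dotted sixteenth note = 3; thirty-second = 1; thirty-second = 1; eighth note = 4.
Sum: 1 + 3 + 1 + 1 + 4 = 10.
Remaining: 16 − 10 = 6 thirty-second notes, which is a dotted eighth note.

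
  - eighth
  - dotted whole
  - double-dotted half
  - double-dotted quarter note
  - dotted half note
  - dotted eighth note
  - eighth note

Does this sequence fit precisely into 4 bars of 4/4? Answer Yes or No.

Yes

One bar of 4/4 = 16 sixteenth notes, so 4 bars = 64.
Convert each value to sixteenth notes: eighth = 2; dotted whole = 24; double-dotted half = 14; double-dotted quarter note = 7; dotted half note = 12; dotted eighth note = 3; eighth note = 2.
Altogether 2 + 24 + 14 + 7 + 12 + 3 + 2 = 64.
64 equals 64, so the answer is Yes.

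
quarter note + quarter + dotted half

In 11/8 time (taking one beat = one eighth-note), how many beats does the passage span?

One eighth-note beat = 2 sixteenth notes.
Working in sixteenth notes: quarter note = 4; quarter = 4; dotted half = 12.
Adding: 4 + 4 + 12 = 20.
20 ÷ 2 = 10 beats.

10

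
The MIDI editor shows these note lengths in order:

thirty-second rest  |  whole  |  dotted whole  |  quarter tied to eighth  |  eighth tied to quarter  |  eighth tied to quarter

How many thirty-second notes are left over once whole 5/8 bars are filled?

17

One bar of 5/8 = 20 thirty-second notes.
In thirty-second notes: thirty-second rest = 1; whole = 32; dotted whole = 48; quarter tied to eighth (quarter + eighth) = 12; eighth tied to quarter (eighth + quarter) = 12; eighth tied to quarter (eighth + quarter) = 12.
Altogether 1 + 32 + 48 + 12 + 12 + 12 = 117.
117 ÷ 20 = 5 complete bars with 17 thirty-second notes remaining.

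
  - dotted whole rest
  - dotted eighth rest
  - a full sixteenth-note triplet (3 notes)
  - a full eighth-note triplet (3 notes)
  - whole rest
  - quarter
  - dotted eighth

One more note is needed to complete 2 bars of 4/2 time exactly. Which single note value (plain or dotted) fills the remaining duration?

half note

2 bars of 4/2 = 64 sixteenth notes.
Convert each value to sixteenth notes: dotted whole rest = 24; dotted eighth rest = 3; a full sixteenth-note triplet (3 notes) (three triplet sixteenths span one eighth) = 2; a full eighth-note triplet (3 notes) (three triplet eighths span one quarter) = 4; whole rest = 16; quarter = 4; dotted eighth = 3.
Total: 24 + 3 + 2 + 4 + 16 + 4 + 3 = 56.
Remaining: 64 − 56 = 8 sixteenth notes, which is a half note.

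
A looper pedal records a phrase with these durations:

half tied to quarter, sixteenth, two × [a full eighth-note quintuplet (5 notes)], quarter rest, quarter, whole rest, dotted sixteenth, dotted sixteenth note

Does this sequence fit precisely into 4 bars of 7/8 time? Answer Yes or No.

One bar of 7/8 = 28 thirty-second notes, so 4 bars = 112.
Each duration in thirty-second notes: half tied to quarter (half + quarter) = 24; sixteenth = 2; a full eighth-note quintuplet (5 notes) (five quintuplet eighths span one half) = 16; a full eighth-note quintuplet (5 notes) (five quintuplet eighths span one half) = 16; quarter rest = 8; quarter = 8; whole rest = 32; dotted sixteenth = 3; dotted sixteenth note = 3.
Altogether 24 + 2 + 16 + 16 + 8 + 8 + 32 + 3 + 3 = 112.
112 equals 112, so the answer is Yes.

Yes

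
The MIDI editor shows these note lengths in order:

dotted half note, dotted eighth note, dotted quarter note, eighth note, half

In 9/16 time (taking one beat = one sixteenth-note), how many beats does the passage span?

One sixteenth-note beat = 2 thirty-second notes.
In thirty-second notes: dotted half note = 24; dotted eighth note = 6; dotted quarter note = 12; eighth note = 4; half = 16.
Adding: 24 + 6 + 12 + 4 + 16 = 62.
62 ÷ 2 = 31 beats.

31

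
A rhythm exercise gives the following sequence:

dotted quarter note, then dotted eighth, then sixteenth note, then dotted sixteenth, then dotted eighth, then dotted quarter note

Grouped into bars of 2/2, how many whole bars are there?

One bar of 2/2 = 32 thirty-second notes.
Convert each value to thirty-second notes: dotted quarter note = 12; dotted eighth = 6; sixteenth note = 2; dotted sixteenth = 3; dotted eighth = 6; dotted quarter note = 12.
Sum: 12 + 6 + 2 + 3 + 6 + 12 = 41.
41 ÷ 32 = 1 complete bar with 9 left over.

1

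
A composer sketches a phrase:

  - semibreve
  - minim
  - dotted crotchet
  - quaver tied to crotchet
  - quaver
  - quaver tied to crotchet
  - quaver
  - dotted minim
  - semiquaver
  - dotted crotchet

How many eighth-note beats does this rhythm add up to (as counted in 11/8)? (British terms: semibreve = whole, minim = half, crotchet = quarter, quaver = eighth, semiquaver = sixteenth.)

One eighth-note beat = 2 sixteenth notes.
Each duration in sixteenth notes: semibreve = 16; minim = 8; dotted crotchet = 6; quaver tied to crotchet (quaver + crotchet) = 6; quaver = 2; quaver tied to crotchet (quaver + crotchet) = 6; quaver = 2; dotted minim = 12; semiquaver = 1; dotted crotchet = 6.
Adding: 16 + 8 + 6 + 6 + 2 + 6 + 2 + 12 + 1 + 6 = 65.
65 ÷ 2 = 32.5 beats.

32.5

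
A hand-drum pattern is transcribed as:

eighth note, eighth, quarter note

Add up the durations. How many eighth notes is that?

In eighth notes: eighth note = 1; eighth = 1; quarter note = 2.
Altogether 1 + 1 + 2 = 4 eighth notes.

4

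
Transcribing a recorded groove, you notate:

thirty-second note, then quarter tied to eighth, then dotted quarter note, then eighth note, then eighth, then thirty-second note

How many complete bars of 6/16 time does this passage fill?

2

One bar of 6/16 = 12 thirty-second notes.
In thirty-second notes: thirty-second note = 1; quarter tied to eighth (quarter + eighth) = 12; dotted quarter note = 12; eighth note = 4; eighth = 4; thirty-second note = 1.
Altogether 1 + 12 + 12 + 4 + 4 + 1 = 34.
34 ÷ 12 = 2 complete bars with 10 left over.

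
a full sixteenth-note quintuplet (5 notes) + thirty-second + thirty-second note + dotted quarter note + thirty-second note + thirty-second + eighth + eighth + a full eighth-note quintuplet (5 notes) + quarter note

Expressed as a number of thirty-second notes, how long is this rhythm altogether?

56

Working in thirty-second notes: a full sixteenth-note quintuplet (5 notes) (five quintuplet sixteenths span one quarter) = 8; thirty-second = 1; thirty-second note = 1; dotted quarter note = 12; thirty-second note = 1; thirty-second = 1; eighth = 4; eighth = 4; a full eighth-note quintuplet (5 notes) (five quintuplet eighths span one half) = 16; quarter note = 8.
Total: 8 + 1 + 1 + 12 + 1 + 1 + 4 + 4 + 16 + 8 = 56 thirty-second notes.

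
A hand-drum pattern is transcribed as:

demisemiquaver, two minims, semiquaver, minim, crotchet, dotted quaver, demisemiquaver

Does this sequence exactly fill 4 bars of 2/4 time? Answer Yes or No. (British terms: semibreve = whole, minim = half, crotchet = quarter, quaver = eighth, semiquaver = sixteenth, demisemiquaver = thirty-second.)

No

One bar of 2/4 = 16 thirty-second notes, so 4 bars = 64.
Each duration in thirty-second notes: demisemiquaver = 1; minim = 16; minim = 16; semiquaver = 2; minim = 16; crotchet = 8; dotted quaver = 6; demisemiquaver = 1.
Sum: 1 + 16 + 16 + 2 + 16 + 8 + 6 + 1 = 66.
66 exceeds 64, so the answer is No.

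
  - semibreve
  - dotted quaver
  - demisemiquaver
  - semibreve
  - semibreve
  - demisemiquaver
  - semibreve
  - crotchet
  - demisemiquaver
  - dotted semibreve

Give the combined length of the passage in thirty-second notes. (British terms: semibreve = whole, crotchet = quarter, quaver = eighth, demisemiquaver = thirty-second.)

193

Each duration in thirty-second notes: semibreve = 32; dotted quaver = 6; demisemiquaver = 1; semibreve = 32; semibreve = 32; demisemiquaver = 1; semibreve = 32; crotchet = 8; demisemiquaver = 1; dotted semibreve = 48.
Total: 32 + 6 + 1 + 32 + 32 + 1 + 32 + 8 + 1 + 48 = 193 thirty-second notes.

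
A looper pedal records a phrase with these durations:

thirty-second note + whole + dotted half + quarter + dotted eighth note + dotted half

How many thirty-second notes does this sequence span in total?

95

Each duration in thirty-second notes: thirty-second note = 1; whole = 32; dotted half = 24; quarter = 8; dotted eighth note = 6; dotted half = 24.
Altogether 1 + 32 + 24 + 8 + 6 + 24 = 95 thirty-second notes.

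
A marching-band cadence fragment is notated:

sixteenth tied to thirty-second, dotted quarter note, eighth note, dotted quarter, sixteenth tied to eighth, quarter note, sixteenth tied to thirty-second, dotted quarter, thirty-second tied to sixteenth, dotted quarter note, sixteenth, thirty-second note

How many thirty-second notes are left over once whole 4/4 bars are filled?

14

One bar of 4/4 = 32 thirty-second notes.
In thirty-second notes: sixteenth tied to thirty-second (sixteenth + thirty-second) = 3; dotted quarter note = 12; eighth note = 4; dotted quarter = 12; sixteenth tied to eighth (sixteenth + eighth) = 6; quarter note = 8; sixteenth tied to thirty-second (sixteenth + thirty-second) = 3; dotted quarter = 12; thirty-second tied to sixteenth (thirty-second + sixteenth) = 3; dotted quarter note = 12; sixteenth = 2; thirty-second note = 1.
Altogether 3 + 12 + 4 + 12 + 6 + 8 + 3 + 12 + 3 + 12 + 2 + 1 = 78.
78 ÷ 32 = 2 complete bars with 14 thirty-second notes remaining.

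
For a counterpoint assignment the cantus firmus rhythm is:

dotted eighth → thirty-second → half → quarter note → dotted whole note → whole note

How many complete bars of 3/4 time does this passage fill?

One bar of 3/4 = 24 thirty-second notes.
In thirty-second notes: dotted eighth = 6; thirty-second = 1; half = 16; quarter note = 8; dotted whole note = 48; whole note = 32.
Total: 6 + 1 + 16 + 8 + 48 + 32 = 111.
111 ÷ 24 = 4 complete bars with 15 left over.

4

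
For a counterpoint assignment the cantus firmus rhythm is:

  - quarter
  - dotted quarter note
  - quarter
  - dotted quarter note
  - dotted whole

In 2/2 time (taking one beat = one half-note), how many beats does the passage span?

One half-note beat = 4 eighth notes.
Express everything in eighth notes: quarter = 2; dotted quarter note = 3; quarter = 2; dotted quarter note = 3; dotted whole = 12.
Sum: 2 + 3 + 2 + 3 + 12 = 22.
22 ÷ 4 = 5.5 beats.

5.5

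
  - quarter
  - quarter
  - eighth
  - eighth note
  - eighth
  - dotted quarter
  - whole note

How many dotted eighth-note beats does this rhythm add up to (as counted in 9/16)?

One dotted eighth-note beat = 3 sixteenth notes.
Working in sixteenth notes: quarter = 4; quarter = 4; eighth = 2; eighth note = 2; eighth = 2; dotted quarter = 6; whole note = 16.
Total: 4 + 4 + 2 + 2 + 2 + 6 + 16 = 36.
36 ÷ 3 = 12 beats.

12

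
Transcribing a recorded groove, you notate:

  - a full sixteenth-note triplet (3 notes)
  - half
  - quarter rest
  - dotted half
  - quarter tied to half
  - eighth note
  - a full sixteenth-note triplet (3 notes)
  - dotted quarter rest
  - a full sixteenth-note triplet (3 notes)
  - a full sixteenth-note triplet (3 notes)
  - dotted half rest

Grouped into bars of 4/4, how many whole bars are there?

One bar of 4/4 = 8 eighth notes.
Working in eighth notes: a full sixteenth-note triplet (3 notes) (three triplet sixteenths span one eighth) = 1; half = 4; quarter rest = 2; dotted half = 6; quarter tied to half (quarter + half) = 6; eighth note = 1; a full sixteenth-note triplet (3 notes) (three triplet sixteenths span one eighth) = 1; dotted quarter rest = 3; a full sixteenth-note triplet (3 notes) (three triplet sixteenths span one eighth) = 1; a full sixteenth-note triplet (3 notes) (three triplet sixteenths span one eighth) = 1; dotted half rest = 6.
Sum: 1 + 4 + 2 + 6 + 6 + 1 + 1 + 3 + 1 + 1 + 6 = 32.
32 ÷ 8 = 4 complete bars with 0 left over.

4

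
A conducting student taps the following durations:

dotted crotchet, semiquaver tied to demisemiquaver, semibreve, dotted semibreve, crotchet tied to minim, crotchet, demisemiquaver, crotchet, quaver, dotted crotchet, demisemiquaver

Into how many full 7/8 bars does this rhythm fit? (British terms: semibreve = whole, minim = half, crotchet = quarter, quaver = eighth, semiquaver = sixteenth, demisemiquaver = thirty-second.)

5

One bar of 7/8 = 28 thirty-second notes.
Express everything in thirty-second notes: dotted crotchet = 12; semiquaver tied to demisemiquaver (semiquaver + demisemiquaver) = 3; semibreve = 32; dotted semibreve = 48; crotchet tied to minim (crotchet + minim) = 24; crotchet = 8; demisemiquaver = 1; crotchet = 8; quaver = 4; dotted crotchet = 12; demisemiquaver = 1.
Adding: 12 + 3 + 32 + 48 + 24 + 8 + 1 + 8 + 4 + 12 + 1 = 153.
153 ÷ 28 = 5 complete bars with 13 left over.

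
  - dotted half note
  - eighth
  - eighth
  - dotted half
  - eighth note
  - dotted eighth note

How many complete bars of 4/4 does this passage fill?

2

One bar of 4/4 = 16 sixteenth notes.
Working in sixteenth notes: dotted half note = 12; eighth = 2; eighth = 2; dotted half = 12; eighth note = 2; dotted eighth note = 3.
Altogether 12 + 2 + 2 + 12 + 2 + 3 = 33.
33 ÷ 16 = 2 complete bars with 1 left over.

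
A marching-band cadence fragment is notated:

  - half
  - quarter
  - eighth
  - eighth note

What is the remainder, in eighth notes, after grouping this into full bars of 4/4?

0

One bar of 4/4 = 8 eighth notes.
Express everything in eighth notes: half = 4; quarter = 2; eighth = 1; eighth note = 1.
Adding: 4 + 2 + 1 + 1 = 8.
8 ÷ 8 = 1 complete bar with 0 eighth notes remaining.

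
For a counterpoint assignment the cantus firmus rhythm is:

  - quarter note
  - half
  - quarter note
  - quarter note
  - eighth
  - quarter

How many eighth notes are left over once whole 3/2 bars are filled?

One bar of 3/2 = 12 eighth notes.
In eighth notes: quarter note = 2; half = 4; quarter note = 2; quarter note = 2; eighth = 1; quarter = 2.
Altogether 2 + 4 + 2 + 2 + 1 + 2 = 13.
13 ÷ 12 = 1 complete bar with 1 eighth note remaining.

1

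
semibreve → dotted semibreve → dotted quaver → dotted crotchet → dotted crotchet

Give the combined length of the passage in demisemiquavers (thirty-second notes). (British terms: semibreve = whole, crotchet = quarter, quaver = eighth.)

Convert each value to thirty-second notes: semibreve = 32; dotted semibreve = 48; dotted quaver = 6; dotted crotchet = 12; dotted crotchet = 12.
Sum: 32 + 48 + 6 + 12 + 12 = 110 thirty-second notes.

110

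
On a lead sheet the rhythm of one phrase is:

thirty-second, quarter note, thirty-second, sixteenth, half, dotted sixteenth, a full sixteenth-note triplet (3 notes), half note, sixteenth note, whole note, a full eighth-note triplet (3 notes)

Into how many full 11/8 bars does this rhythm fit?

One bar of 11/8 = 44 thirty-second notes.
Convert each value to thirty-second notes: thirty-second = 1; quarter note = 8; thirty-second = 1; sixteenth = 2; half = 16; dotted sixteenth = 3; a full sixteenth-note triplet (3 notes) (three triplet sixteenths span one eighth) = 4; half note = 16; sixteenth note = 2; whole note = 32; a full eighth-note triplet (3 notes) (three triplet eighths span one quarter) = 8.
Total: 1 + 8 + 1 + 2 + 16 + 3 + 4 + 16 + 2 + 32 + 8 = 93.
93 ÷ 44 = 2 complete bars with 5 left over.

2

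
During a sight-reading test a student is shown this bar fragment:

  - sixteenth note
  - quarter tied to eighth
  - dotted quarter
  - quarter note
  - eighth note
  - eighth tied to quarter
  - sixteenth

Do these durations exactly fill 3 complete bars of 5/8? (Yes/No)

One bar of 5/8 = 10 sixteenth notes, so 3 bars = 30.
In sixteenth notes: sixteenth note = 1; quarter tied to eighth (quarter + eighth) = 6; dotted quarter = 6; quarter note = 4; eighth note = 2; eighth tied to quarter (eighth + quarter) = 6; sixteenth = 1.
Adding: 1 + 6 + 6 + 4 + 2 + 6 + 1 = 26.
26 falls short of 30, so the answer is No.

No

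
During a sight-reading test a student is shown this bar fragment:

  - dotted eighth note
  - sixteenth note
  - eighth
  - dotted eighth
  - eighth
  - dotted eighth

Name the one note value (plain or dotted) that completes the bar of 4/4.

The bar of 4/4 = 16 sixteenth notes.
Express everything in sixteenth notes: dotted eighth note = 3; sixteenth note = 1; eighth = 2; dotted eighth = 3; eighth = 2; dotted eighth = 3.
Altogether 3 + 1 + 2 + 3 + 2 + 3 = 14.
Remaining: 16 − 14 = 2 sixteenth notes, which is a eighth note.

eighth note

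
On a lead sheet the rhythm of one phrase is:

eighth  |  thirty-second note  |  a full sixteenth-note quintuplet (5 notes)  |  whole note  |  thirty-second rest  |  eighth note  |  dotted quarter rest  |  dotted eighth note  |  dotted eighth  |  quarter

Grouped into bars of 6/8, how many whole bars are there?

3

One bar of 6/8 = 24 thirty-second notes.
Working in thirty-second notes: eighth = 4; thirty-second note = 1; a full sixteenth-note quintuplet (5 notes) (five quintuplet sixteenths span one quarter) = 8; whole note = 32; thirty-second rest = 1; eighth note = 4; dotted quarter rest = 12; dotted eighth note = 6; dotted eighth = 6; quarter = 8.
Sum: 4 + 1 + 8 + 32 + 1 + 4 + 12 + 6 + 6 + 8 = 82.
82 ÷ 24 = 3 complete bars with 10 left over.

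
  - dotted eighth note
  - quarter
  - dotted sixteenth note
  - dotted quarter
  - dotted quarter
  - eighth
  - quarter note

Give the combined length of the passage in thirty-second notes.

53

Convert each value to thirty-second notes: dotted eighth note = 6; quarter = 8; dotted sixteenth note = 3; dotted quarter = 12; dotted quarter = 12; eighth = 4; quarter note = 8.
Total: 6 + 8 + 3 + 12 + 12 + 4 + 8 = 53 thirty-second notes.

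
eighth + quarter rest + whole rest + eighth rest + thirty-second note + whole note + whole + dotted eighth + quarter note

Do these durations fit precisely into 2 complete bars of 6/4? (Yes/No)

One bar of 6/4 = 48 thirty-second notes, so 2 bars = 96.
In thirty-second notes: eighth = 4; quarter rest = 8; whole rest = 32; eighth rest = 4; thirty-second note = 1; whole note = 32; whole = 32; dotted eighth = 6; quarter note = 8.
Sum: 4 + 8 + 32 + 4 + 1 + 32 + 32 + 6 + 8 = 127.
127 exceeds 96, so the answer is No.

No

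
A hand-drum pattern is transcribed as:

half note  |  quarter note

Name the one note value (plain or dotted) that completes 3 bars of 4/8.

3 bars of 4/8 = 6 quarter notes.
Convert each value to quarter notes: half note = 2; quarter note = 1.
Sum: 2 + 1 = 3.
Remaining: 6 − 3 = 3 quarter notes, which is a dotted half note.

dotted half note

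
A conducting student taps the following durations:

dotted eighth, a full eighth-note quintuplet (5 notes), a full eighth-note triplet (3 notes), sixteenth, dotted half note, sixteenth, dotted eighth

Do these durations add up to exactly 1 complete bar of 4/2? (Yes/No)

Yes

One bar of 4/2 = 32 sixteenth notes.
Each duration in sixteenth notes: dotted eighth = 3; a full eighth-note quintuplet (5 notes) (five quintuplet eighths span one half) = 8; a full eighth-note triplet (3 notes) (three triplet eighths span one quarter) = 4; sixteenth = 1; dotted half note = 12; sixteenth = 1; dotted eighth = 3.
Altogether 3 + 8 + 4 + 1 + 12 + 1 + 3 = 32.
32 equals 32, so the answer is Yes.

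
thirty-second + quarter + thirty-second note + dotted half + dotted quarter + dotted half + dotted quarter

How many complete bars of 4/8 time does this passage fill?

5

One bar of 4/8 = 16 thirty-second notes.
Working in thirty-second notes: thirty-second = 1; quarter = 8; thirty-second note = 1; dotted half = 24; dotted quarter = 12; dotted half = 24; dotted quarter = 12.
Total: 1 + 8 + 1 + 24 + 12 + 24 + 12 = 82.
82 ÷ 16 = 5 complete bars with 2 left over.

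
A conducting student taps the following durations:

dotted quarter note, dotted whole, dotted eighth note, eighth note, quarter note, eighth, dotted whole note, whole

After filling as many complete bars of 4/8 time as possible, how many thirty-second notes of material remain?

2

One bar of 4/8 = 8 sixteenth notes.
Express everything in sixteenth notes: dotted quarter note = 6; dotted whole = 24; dotted eighth note = 3; eighth note = 2; quarter note = 4; eighth = 2; dotted whole note = 24; whole = 16.
Total: 6 + 24 + 3 + 2 + 4 + 2 + 24 + 16 = 81.
81 ÷ 8 = 10 complete bars with 1 sixteenth note remaining = 2 thirty-second notes.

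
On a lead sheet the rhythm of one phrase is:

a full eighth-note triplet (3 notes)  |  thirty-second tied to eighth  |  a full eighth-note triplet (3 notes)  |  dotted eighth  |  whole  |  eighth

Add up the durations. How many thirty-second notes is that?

63

Express everything in thirty-second notes: a full eighth-note triplet (3 notes) (three triplet eighths span one quarter) = 8; thirty-second tied to eighth (thirty-second + eighth) = 5; a full eighth-note triplet (3 notes) (three triplet eighths span one quarter) = 8; dotted eighth = 6; whole = 32; eighth = 4.
Altogether 8 + 5 + 8 + 6 + 32 + 4 = 63 thirty-second notes.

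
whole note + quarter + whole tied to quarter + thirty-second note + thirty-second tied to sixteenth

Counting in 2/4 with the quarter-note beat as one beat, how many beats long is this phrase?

One quarter-note beat = 8 thirty-second notes.
In thirty-second notes: whole note = 32; quarter = 8; whole tied to quarter (whole + quarter) = 40; thirty-second note = 1; thirty-second tied to sixteenth (thirty-second + sixteenth) = 3.
Adding: 32 + 8 + 40 + 1 + 3 = 84.
84 ÷ 8 = 10.5 beats.

10.5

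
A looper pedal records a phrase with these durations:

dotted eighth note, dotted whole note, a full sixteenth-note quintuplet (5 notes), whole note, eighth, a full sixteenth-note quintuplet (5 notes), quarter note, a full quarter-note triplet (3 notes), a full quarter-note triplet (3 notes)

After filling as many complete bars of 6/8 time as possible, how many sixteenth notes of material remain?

1

One bar of 6/8 = 12 sixteenth notes.
Express everything in sixteenth notes: dotted eighth note = 3; dotted whole note = 24; a full sixteenth-note quintuplet (5 notes) (five quintuplet sixteenths span one quarter) = 4; whole note = 16; eighth = 2; a full sixteenth-note quintuplet (5 notes) (five quintuplet sixteenths span one quarter) = 4; quarter note = 4; a full quarter-note triplet (3 notes) (three triplet quarters span one half) = 8; a full quarter-note triplet (3 notes) (three triplet quarters span one half) = 8.
Adding: 3 + 24 + 4 + 16 + 2 + 4 + 4 + 8 + 8 = 73.
73 ÷ 12 = 6 complete bars with 1 sixteenth note remaining.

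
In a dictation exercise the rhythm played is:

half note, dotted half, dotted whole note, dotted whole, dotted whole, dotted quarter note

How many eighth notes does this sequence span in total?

49

Working in eighth notes: half note = 4; dotted half = 6; dotted whole note = 12; dotted whole = 12; dotted whole = 12; dotted quarter note = 3.
Altogether 4 + 6 + 12 + 12 + 12 + 3 = 49 eighth notes.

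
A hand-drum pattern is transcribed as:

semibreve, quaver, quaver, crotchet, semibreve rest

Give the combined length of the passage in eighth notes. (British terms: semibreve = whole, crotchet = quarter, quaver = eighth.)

20

Each duration in eighth notes: semibreve = 8; quaver = 1; quaver = 1; crotchet = 2; semibreve rest = 8.
Adding: 8 + 1 + 1 + 2 + 8 = 20 eighth notes.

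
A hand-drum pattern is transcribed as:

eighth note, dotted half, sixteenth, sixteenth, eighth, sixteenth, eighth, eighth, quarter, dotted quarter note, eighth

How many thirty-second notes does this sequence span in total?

Working in thirty-second notes: eighth note = 4; dotted half = 24; sixteenth = 2; sixteenth = 2; eighth = 4; sixteenth = 2; eighth = 4; eighth = 4; quarter = 8; dotted quarter note = 12; eighth = 4.
Total: 4 + 24 + 2 + 2 + 4 + 2 + 4 + 4 + 8 + 12 + 4 = 70 thirty-second notes.

70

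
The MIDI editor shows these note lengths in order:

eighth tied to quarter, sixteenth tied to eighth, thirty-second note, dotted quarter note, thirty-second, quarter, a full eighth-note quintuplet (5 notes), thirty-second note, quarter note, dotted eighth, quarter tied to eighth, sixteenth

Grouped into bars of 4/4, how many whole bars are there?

2

One bar of 4/4 = 32 thirty-second notes.
In thirty-second notes: eighth tied to quarter (eighth + quarter) = 12; sixteenth tied to eighth (sixteenth + eighth) = 6; thirty-second note = 1; dotted quarter note = 12; thirty-second = 1; quarter = 8; a full eighth-note quintuplet (5 notes) (five quintuplet eighths span one half) = 16; thirty-second note = 1; quarter note = 8; dotted eighth = 6; quarter tied to eighth (quarter + eighth) = 12; sixteenth = 2.
Total: 12 + 6 + 1 + 12 + 1 + 8 + 16 + 1 + 8 + 6 + 12 + 2 = 85.
85 ÷ 32 = 2 complete bars with 21 left over.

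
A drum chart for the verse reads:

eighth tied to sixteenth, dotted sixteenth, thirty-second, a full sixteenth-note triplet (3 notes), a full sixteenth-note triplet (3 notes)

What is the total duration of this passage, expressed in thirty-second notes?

Working in thirty-second notes: eighth tied to sixteenth (eighth + sixteenth) = 6; dotted sixteenth = 3; thirty-second = 1; a full sixteenth-note triplet (3 notes) (three triplet sixteenths span one eighth) = 4; a full sixteenth-note triplet (3 notes) (three triplet sixteenths span one eighth) = 4.
Adding: 6 + 3 + 1 + 4 + 4 = 18 thirty-second notes.

18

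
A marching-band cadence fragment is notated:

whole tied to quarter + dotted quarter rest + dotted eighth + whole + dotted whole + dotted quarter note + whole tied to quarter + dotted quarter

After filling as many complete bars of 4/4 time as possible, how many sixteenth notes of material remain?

One bar of 4/4 = 16 sixteenth notes.
Each duration in sixteenth notes: whole tied to quarter (whole + quarter) = 20; dotted quarter rest = 6; dotted eighth = 3; whole = 16; dotted whole = 24; dotted quarter note = 6; whole tied to quarter (whole + quarter) = 20; dotted quarter = 6.
Adding: 20 + 6 + 3 + 16 + 24 + 6 + 20 + 6 = 101.
101 ÷ 16 = 6 complete bars with 5 sixteenth notes remaining.

5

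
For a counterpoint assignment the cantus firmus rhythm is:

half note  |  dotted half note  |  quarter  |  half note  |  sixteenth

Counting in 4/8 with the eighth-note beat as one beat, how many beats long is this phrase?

One eighth-note beat = 2 sixteenth notes.
Convert each value to sixteenth notes: half note = 8; dotted half note = 12; quarter = 4; half note = 8; sixteenth = 1.
Altogether 8 + 12 + 4 + 8 + 1 = 33.
33 ÷ 2 = 16.5 beats.

16.5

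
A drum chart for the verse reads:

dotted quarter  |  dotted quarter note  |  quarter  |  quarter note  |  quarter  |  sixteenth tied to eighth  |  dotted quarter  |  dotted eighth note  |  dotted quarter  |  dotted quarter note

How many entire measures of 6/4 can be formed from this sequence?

One bar of 6/4 = 24 sixteenth notes.
Convert each value to sixteenth notes: dotted quarter = 6; dotted quarter note = 6; quarter = 4; quarter note = 4; quarter = 4; sixteenth tied to eighth (sixteenth + eighth) = 3; dotted quarter = 6; dotted eighth note = 3; dotted quarter = 6; dotted quarter note = 6.
Altogether 6 + 6 + 4 + 4 + 4 + 3 + 6 + 3 + 6 + 6 = 48.
48 ÷ 24 = 2 complete bars with 0 left over.

2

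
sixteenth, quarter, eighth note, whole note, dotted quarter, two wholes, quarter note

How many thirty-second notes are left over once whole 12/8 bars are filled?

One bar of 12/8 = 24 sixteenth notes.
Convert each value to sixteenth notes: sixteenth = 1; quarter = 4; eighth note = 2; whole note = 16; dotted quarter = 6; whole = 16; whole = 16; quarter note = 4.
Adding: 1 + 4 + 2 + 16 + 6 + 16 + 16 + 4 = 65.
65 ÷ 24 = 2 complete bars with 17 sixteenth notes remaining = 34 thirty-second notes.

34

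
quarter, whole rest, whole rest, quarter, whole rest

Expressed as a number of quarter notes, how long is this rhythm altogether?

Each duration in quarter notes: quarter = 1; whole rest = 4; whole rest = 4; quarter = 1; whole rest = 4.
Altogether 1 + 4 + 4 + 1 + 4 = 14 quarter notes.

14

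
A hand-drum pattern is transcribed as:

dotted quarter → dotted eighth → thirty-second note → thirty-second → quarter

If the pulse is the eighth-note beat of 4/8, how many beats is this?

7

One eighth-note beat = 4 thirty-second notes.
Express everything in thirty-second notes: dotted quarter = 12; dotted eighth = 6; thirty-second note = 1; thirty-second = 1; quarter = 8.
Sum: 12 + 6 + 1 + 1 + 8 = 28.
28 ÷ 4 = 7 beats.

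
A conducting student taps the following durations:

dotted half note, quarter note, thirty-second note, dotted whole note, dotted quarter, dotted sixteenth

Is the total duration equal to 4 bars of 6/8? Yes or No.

Yes

One bar of 6/8 = 24 thirty-second notes, so 4 bars = 96.
In thirty-second notes: dotted half note = 24; quarter note = 8; thirty-second note = 1; dotted whole note = 48; dotted quarter = 12; dotted sixteenth = 3.
Total: 24 + 8 + 1 + 48 + 12 + 3 = 96.
96 equals 96, so the answer is Yes.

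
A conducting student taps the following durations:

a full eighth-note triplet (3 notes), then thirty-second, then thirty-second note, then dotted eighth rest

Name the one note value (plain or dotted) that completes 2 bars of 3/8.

2 bars of 3/8 = 24 thirty-second notes.
Convert each value to thirty-second notes: a full eighth-note triplet (3 notes) (three triplet eighths span one quarter) = 8; thirty-second = 1; thirty-second note = 1; dotted eighth rest = 6.
Adding: 8 + 1 + 1 + 6 = 16.
Remaining: 24 − 16 = 8 thirty-second notes, which is a quarter note.

quarter note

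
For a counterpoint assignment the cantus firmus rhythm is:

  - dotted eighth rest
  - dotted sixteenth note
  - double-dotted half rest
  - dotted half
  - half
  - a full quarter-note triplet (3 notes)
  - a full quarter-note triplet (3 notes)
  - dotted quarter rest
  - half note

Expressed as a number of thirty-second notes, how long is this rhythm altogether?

137

Working in thirty-second notes: dotted eighth rest = 6; dotted sixteenth note = 3; double-dotted half rest = 28; dotted half = 24; half = 16; a full quarter-note triplet (3 notes) (three triplet quarters span one half) = 16; a full quarter-note triplet (3 notes) (three triplet quarters span one half) = 16; dotted quarter rest = 12; half note = 16.
Sum: 6 + 3 + 28 + 24 + 16 + 16 + 16 + 12 + 16 = 137 thirty-second notes.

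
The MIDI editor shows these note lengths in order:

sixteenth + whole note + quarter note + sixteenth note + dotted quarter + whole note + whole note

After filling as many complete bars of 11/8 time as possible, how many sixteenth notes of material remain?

16

One bar of 11/8 = 22 sixteenth notes.
In sixteenth notes: sixteenth = 1; whole note = 16; quarter note = 4; sixteenth note = 1; dotted quarter = 6; whole note = 16; whole note = 16.
Total: 1 + 16 + 4 + 1 + 6 + 16 + 16 = 60.
60 ÷ 22 = 2 complete bars with 16 sixteenth notes remaining.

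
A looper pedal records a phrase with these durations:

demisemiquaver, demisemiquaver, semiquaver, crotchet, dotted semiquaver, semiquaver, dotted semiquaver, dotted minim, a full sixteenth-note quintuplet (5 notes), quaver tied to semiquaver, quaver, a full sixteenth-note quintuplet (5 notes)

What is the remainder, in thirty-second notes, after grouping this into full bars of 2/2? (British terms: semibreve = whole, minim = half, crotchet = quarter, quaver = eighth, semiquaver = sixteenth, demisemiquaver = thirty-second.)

6

One bar of 2/2 = 32 thirty-second notes.
Working in thirty-second notes: demisemiquaver = 1; demisemiquaver = 1; semiquaver = 2; crotchet = 8; dotted semiquaver = 3; semiquaver = 2; dotted semiquaver = 3; dotted minim = 24; a full sixteenth-note quintuplet (5 notes) (five quintuplet sixteenths span one quarter) = 8; quaver tied to semiquaver (quaver + semiquaver) = 6; quaver = 4; a full sixteenth-note quintuplet (5 notes) (five quintuplet sixteenths span one quarter) = 8.
Altogether 1 + 1 + 2 + 8 + 3 + 2 + 3 + 24 + 8 + 6 + 4 + 8 = 70.
70 ÷ 32 = 2 complete bars with 6 thirty-second notes remaining.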